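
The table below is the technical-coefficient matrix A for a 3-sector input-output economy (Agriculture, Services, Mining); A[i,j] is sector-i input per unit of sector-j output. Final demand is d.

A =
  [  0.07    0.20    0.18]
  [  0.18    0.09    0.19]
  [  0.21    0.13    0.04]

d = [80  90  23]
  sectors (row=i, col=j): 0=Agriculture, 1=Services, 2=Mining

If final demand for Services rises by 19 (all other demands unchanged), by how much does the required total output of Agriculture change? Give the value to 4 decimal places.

Form M = I − A:
  [  0.93   -0.20   -0.18]
  [ -0.18    0.91   -0.19]
  [ -0.21   -0.13    0.96]
Leontief inverse L = M⁻¹:
  [  1.1985    0.3041    0.2849]
  [  0.3003    1.2071    0.2952]
  [  0.3028    0.2300    1.1440]
Total output x = L · d:
  x_0 = 1.1985·80 + 0.3041·90 + 0.2849·23 = 129.7980
  x_1 = 0.3003·80 + 1.2071·90 + 0.2952·23 = 139.4487
  x_2 = 0.3028·80 + 0.2300·90 + 1.1440·23 = 71.2353
Δx_0 = L[0,1] · Δd_1 = 0.3041 · 19 = 5.7778

5.7778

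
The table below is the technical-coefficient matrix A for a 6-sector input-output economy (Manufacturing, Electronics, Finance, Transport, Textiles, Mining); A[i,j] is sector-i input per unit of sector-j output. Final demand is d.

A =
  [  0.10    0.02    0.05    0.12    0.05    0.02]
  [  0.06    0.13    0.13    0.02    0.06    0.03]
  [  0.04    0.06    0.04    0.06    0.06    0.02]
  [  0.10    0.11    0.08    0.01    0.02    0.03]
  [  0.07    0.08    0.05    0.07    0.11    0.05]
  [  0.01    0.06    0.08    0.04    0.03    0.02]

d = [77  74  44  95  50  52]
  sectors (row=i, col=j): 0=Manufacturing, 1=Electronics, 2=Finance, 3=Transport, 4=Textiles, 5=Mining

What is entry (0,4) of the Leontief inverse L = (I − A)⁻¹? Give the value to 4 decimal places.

Form M = I − A:
  [  0.90   -0.02   -0.05   -0.12   -0.05   -0.02]
  [ -0.06    0.87   -0.13   -0.02   -0.06   -0.03]
  [ -0.04   -0.06    0.96   -0.06   -0.06   -0.02]
  [ -0.10   -0.11   -0.08    0.99   -0.02   -0.03]
  [ -0.07   -0.08   -0.05   -0.07    0.89   -0.05]
  [ -0.01   -0.06   -0.08   -0.04   -0.03    0.98]
Leontief inverse L = M⁻¹:
  [  1.1425    0.0612    0.0875    0.1520    0.0788    0.0357]
  [  0.1015    1.1839    0.1796    0.0562    0.1005    0.0488]
  [  0.0703    0.0962    1.0725    0.0829    0.0857    0.0332]
  [  0.1357    0.1510    0.1207    1.0423    0.0509    0.0444]
  [  0.1154    0.1336    0.0988    0.1069    1.1505    0.0704]
  [  0.0327    0.0912    0.1074    0.0576    0.0513    1.0304]
Total output x = L · d:
  x_0 = 1.1425·77 + 0.0612·74 + 0.0875·44 + 0.1520·95 + 0.0788·50 + 0.0357·52 = 116.5960
  x_1 = 0.1015·77 + 1.1839·74 + 0.1796·44 + 0.0562·95 + 0.1005·50 + 0.0488·52 = 116.2268
  x_2 = 0.0703·77 + 0.0962·74 + 1.0725·44 + 0.0829·95 + 0.0857·50 + 0.0332·52 = 73.6100
  x_3 = 0.1357·77 + 0.1510·74 + 0.1207·44 + 1.0423·95 + 0.0509·50 + 0.0444·52 = 130.7989
  x_4 = 0.1154·77 + 0.1336·74 + 0.0988·44 + 0.1069·95 + 1.1505·50 + 0.0704·52 = 94.4681
  x_5 = 0.0327·77 + 0.0912·74 + 0.1074·44 + 0.0576·95 + 0.0513·50 + 1.0304·52 = 75.6065

L[0,4] = 0.0788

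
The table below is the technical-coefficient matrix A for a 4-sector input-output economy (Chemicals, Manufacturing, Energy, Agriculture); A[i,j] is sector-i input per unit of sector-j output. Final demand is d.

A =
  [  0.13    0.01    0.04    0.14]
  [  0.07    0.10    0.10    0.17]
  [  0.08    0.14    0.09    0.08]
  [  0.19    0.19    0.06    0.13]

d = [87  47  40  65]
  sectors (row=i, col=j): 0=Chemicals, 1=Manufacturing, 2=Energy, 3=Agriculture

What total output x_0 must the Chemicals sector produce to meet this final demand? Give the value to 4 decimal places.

Form M = I − A:
  [  0.87   -0.01   -0.04   -0.14]
  [ -0.07    0.90   -0.10   -0.17]
  [ -0.08   -0.14    0.91   -0.08]
  [ -0.19   -0.19   -0.06    0.87]
Leontief inverse L = M⁻¹:
  [  1.2090    0.0706    0.0751    0.2152]
  [  0.1708    1.1956    0.1571    0.2756]
  [  0.1600    0.2158    1.1410    0.1728]
  [  0.3124    0.2914    0.1294    1.2685]
Total output x = L · d:
  x_0 = 1.2090·87 + 0.0706·47 + 0.0751·40 + 0.2152·65 = 125.4948
  x_1 = 0.1708·87 + 1.1956·47 + 0.1571·40 + 0.2756·65 = 95.2490
  x_2 = 0.1600·87 + 0.2158·47 + 1.1410·40 + 0.1728·65 = 80.9392
  x_3 = 0.3124·87 + 0.2914·47 + 0.1294·40 + 1.2685·65 = 128.5031

125.4948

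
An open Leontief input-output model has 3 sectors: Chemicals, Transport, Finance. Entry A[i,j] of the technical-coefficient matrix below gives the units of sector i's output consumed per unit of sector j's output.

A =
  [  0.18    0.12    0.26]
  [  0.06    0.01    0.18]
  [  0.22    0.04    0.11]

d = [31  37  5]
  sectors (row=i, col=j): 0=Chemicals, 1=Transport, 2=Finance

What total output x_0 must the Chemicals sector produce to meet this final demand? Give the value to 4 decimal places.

50.6372

Form M = I − A:
  [  0.82   -0.12   -0.26]
  [ -0.06    0.99   -0.18]
  [ -0.22   -0.04    0.89]
Leontief inverse L = M⁻¹:
  [  1.3482    0.1808    0.4304]
  [  0.1435    1.0377    0.2518]
  [  0.3397    0.0913    1.2413]
Total output x = L · d:
  x_0 = 1.3482·31 + 0.1808·37 + 0.4304·5 = 50.6372
  x_1 = 0.1435·31 + 1.0377·37 + 0.2518·5 = 44.1003
  x_2 = 0.3397·31 + 0.0913·37 + 1.2413·5 = 20.1171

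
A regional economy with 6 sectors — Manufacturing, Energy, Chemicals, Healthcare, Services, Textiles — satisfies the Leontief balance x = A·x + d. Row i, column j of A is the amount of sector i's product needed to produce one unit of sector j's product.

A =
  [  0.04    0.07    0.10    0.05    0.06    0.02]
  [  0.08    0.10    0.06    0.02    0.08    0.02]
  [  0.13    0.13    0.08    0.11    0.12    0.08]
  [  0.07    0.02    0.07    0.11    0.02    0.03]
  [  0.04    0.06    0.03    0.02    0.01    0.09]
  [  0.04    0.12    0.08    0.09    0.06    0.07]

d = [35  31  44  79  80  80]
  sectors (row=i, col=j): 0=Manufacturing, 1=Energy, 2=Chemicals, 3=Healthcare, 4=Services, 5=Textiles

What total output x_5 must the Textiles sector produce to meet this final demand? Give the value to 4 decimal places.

123.0621

Form M = I − A:
  [  0.96   -0.07   -0.10   -0.05   -0.06   -0.02]
  [ -0.08    0.90   -0.06   -0.02   -0.08   -0.02]
  [ -0.13   -0.13    0.92   -0.11   -0.12   -0.08]
  [ -0.07   -0.02   -0.07    0.89   -0.02   -0.03]
  [ -0.04   -0.06   -0.03   -0.02    0.99   -0.09]
  [ -0.04   -0.12   -0.08   -0.09   -0.06    0.93]
Leontief inverse L = M⁻¹:
  [  1.0831    0.1195    0.1397    0.0881    0.0971    0.0501]
  [  0.1201    1.1504    0.1001    0.0525    0.1164    0.0489]
  [  0.2000    0.2157    1.1535    0.1760    0.1809    0.1313]
  [  0.1083    0.0607    0.1098    1.1514    0.0514    0.0552]
  [  0.0679    0.0991    0.0610    0.0481    1.0373    0.1108]
  [  0.0942    0.1844    0.1327    0.1402    0.1066    1.1075]
Total output x = L · d:
  x_0 = 1.0831·35 + 0.1195·31 + 0.1397·44 + 0.0881·79 + 0.0971·80 + 0.0501·80 = 66.4937
  x_1 = 0.1201·35 + 1.1504·31 + 0.1001·44 + 0.0525·79 + 0.1164·80 + 0.0489·80 = 61.6459
  x_2 = 0.2000·35 + 0.2157·31 + 1.1535·44 + 0.1760·79 + 0.1809·80 + 0.1313·80 = 103.3196
  x_3 = 0.1083·35 + 0.0607·31 + 0.1098·44 + 1.1514·79 + 0.0514·80 + 0.0552·80 = 109.9855
  x_4 = 0.0679·35 + 0.0991·31 + 0.0610·44 + 0.0481·79 + 1.0373·80 + 0.1108·80 = 103.7711
  x_5 = 0.0942·35 + 0.1844·31 + 0.1327·44 + 0.1402·79 + 0.1066·80 + 1.1075·80 = 123.0621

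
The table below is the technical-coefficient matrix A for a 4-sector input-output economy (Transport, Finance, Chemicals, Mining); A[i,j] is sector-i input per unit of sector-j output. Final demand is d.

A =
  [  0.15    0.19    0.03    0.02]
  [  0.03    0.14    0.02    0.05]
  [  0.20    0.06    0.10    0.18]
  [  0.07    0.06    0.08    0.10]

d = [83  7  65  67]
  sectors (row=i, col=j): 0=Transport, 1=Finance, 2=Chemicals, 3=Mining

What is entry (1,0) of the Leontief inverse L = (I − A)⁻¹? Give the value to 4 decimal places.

Form M = I − A:
  [  0.85   -0.19   -0.03   -0.02]
  [ -0.03    0.86   -0.02   -0.05]
  [ -0.20   -0.06    0.90   -0.18]
  [ -0.07   -0.06   -0.08    0.90]
Leontief inverse L = M⁻¹:
  [  1.2023    0.2728    0.0508    0.0520]
  [  0.0560    1.1827    0.0347    0.0739]
  [  0.2956    0.1624    1.1463    0.2449]
  [  0.1235    0.1145    0.1082    1.1418]
Total output x = L · d:
  x_0 = 1.2023·83 + 0.2728·7 + 0.0508·65 + 0.0520·67 = 108.4883
  x_1 = 0.0560·83 + 1.1827·7 + 0.0347·65 + 0.0739·67 = 20.1347
  x_2 = 0.2956·83 + 0.1624·7 + 1.1463·65 + 0.2449·67 = 116.5907
  x_3 = 0.1235·83 + 0.1145·7 + 0.1082·65 + 1.1418·67 = 94.5884

L[1,0] = 0.0560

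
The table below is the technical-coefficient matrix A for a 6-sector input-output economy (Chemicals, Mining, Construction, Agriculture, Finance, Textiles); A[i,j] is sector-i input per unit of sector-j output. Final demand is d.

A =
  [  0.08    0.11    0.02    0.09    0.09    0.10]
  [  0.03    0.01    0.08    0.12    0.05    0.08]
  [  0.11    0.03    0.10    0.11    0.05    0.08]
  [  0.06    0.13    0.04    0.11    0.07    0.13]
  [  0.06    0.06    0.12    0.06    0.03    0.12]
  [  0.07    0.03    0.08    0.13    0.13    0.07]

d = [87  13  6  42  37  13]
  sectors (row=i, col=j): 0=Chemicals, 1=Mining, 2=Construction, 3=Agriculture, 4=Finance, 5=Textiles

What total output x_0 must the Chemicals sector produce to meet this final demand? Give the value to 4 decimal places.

118.1028

Form M = I − A:
  [  0.92   -0.11   -0.02   -0.09   -0.09   -0.10]
  [ -0.03    0.99   -0.08   -0.12   -0.05   -0.08]
  [ -0.11   -0.03    0.90   -0.11   -0.05   -0.08]
  [ -0.06   -0.13   -0.04    0.89   -0.07   -0.13]
  [ -0.06   -0.06   -0.12   -0.06    0.97   -0.12]
  [ -0.07   -0.03   -0.08   -0.13   -0.13    0.93]
Leontief inverse L = M⁻¹:
  [  1.1399    0.1693    0.0868    0.1874    0.1581    0.1912]
  [  0.0815    1.0599    0.1321    0.1967    0.1036    0.1522]
  [  0.1766    0.0946    1.1638    0.2076    0.1192    0.1716]
  [  0.1265    0.1935    0.1142    1.2200    0.1464    0.2295]
  [  0.1224    0.1118    0.1834    0.1534    1.0956    0.2014]
  [  0.1384    0.0977    0.1525    0.2303    0.1991    1.1696]
Total output x = L · d:
  x_0 = 1.1399·87 + 0.1693·13 + 0.0868·6 + 0.1874·42 + 0.1581·37 + 0.1912·13 = 118.1028
  x_1 = 0.0815·87 + 1.0599·13 + 0.1321·6 + 0.1967·42 + 0.1036·37 + 0.1522·13 = 35.7348
  x_2 = 0.1766·87 + 0.0946·13 + 1.1638·6 + 0.2076·42 + 0.1192·37 + 0.1716·13 = 38.9380
  x_3 = 0.1265·87 + 0.1935·13 + 0.1142·6 + 1.2200·42 + 0.1464·37 + 0.2295·13 = 73.8495
  x_4 = 0.1224·87 + 0.1118·13 + 0.1834·6 + 0.1534·42 + 1.0956·37 + 0.2014·13 = 62.7941
  x_5 = 0.1384·87 + 0.0977·13 + 0.1525·6 + 0.2303·42 + 0.1991·37 + 1.1696·13 = 46.4709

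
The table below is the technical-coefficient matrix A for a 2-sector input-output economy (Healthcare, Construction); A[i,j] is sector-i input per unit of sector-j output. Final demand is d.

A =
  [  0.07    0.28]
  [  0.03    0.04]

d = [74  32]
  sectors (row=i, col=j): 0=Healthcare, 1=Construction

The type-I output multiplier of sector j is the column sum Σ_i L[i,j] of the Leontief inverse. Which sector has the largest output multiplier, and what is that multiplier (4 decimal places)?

Construction (1.3682)

Form M = I − A:
  [  0.93   -0.28]
  [ -0.03    0.96]
Leontief inverse L = M⁻¹:
  [  1.0855    0.3166]
  [  0.0339    1.0516]
Total output x = L · d:
  x_0 = 1.0855·74 + 0.3166·32 = 90.4568
  x_1 = 0.0339·74 + 1.0516·32 = 36.1601
Output multipliers (column sums of L):
  Healthcare: 1.1194
  Construction: 1.3682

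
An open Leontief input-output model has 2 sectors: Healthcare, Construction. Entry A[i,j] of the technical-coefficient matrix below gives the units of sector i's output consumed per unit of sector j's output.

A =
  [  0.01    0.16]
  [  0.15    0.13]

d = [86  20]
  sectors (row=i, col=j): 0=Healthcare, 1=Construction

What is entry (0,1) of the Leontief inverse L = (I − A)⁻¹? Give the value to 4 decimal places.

Form M = I − A:
  [  0.99   -0.16]
  [ -0.15    0.87]
Leontief inverse L = M⁻¹:
  [  1.0391    0.1911]
  [  0.1791    1.1824]
Total output x = L · d:
  x_0 = 1.0391·86 + 0.1911·20 = 93.1805
  x_1 = 0.1791·86 + 1.1824·20 = 39.0541

L[0,1] = 0.1911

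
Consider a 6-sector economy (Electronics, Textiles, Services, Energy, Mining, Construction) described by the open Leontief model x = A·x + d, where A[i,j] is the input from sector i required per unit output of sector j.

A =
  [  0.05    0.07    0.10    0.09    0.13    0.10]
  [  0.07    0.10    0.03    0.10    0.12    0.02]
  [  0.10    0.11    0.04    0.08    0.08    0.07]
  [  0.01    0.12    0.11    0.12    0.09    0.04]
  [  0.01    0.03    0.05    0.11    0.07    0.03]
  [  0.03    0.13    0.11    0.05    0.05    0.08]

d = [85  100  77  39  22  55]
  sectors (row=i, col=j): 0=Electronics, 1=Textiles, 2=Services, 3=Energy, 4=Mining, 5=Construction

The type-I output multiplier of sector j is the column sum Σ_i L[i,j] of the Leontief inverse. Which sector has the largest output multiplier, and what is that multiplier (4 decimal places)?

Energy (2.0128)

Form M = I − A:
  [  0.95   -0.07   -0.10   -0.09   -0.13   -0.10]
  [ -0.07    0.90   -0.03   -0.10   -0.12   -0.02]
  [ -0.10   -0.11    0.96   -0.08   -0.08   -0.07]
  [ -0.01   -0.12   -0.11    0.88   -0.09   -0.04]
  [ -0.01   -0.03   -0.05   -0.11    0.93   -0.03]
  [ -0.03   -0.13   -0.11   -0.05   -0.05    0.92]
Leontief inverse L = M⁻¹:
  [  1.0907    0.1579    0.1674    0.1798    0.2127    0.1495]
  [  0.1005    1.1675    0.0838    0.1778    0.1922    0.0567]
  [  0.1369    0.1889    1.1020    0.1622    0.1602    0.1151]
  [  0.0495    0.2023    0.1676    1.2053    0.1684    0.0804]
  [  0.0305    0.0802    0.0888    0.1630    1.1163    0.0553]
  [  0.0705    0.2081    0.1630    0.1247    0.1231    1.1210]
Total output x = L · d:
  x_0 = 1.0907·85 + 0.1579·100 + 0.1674·77 + 0.1798·39 + 0.2127·22 + 0.1495·55 = 141.3061
  x_1 = 0.1005·85 + 1.1675·100 + 0.0838·77 + 0.1778·39 + 0.1922·22 + 0.0567·55 = 146.0282
  x_2 = 0.1369·85 + 0.1889·100 + 1.1020·77 + 0.1622·39 + 0.1602·22 + 0.1151·55 = 131.5666
  x_3 = 0.0495·85 + 0.2023·100 + 0.1676·77 + 1.2053·39 + 0.1684·22 + 0.0804·55 = 92.4747
  x_4 = 0.0305·85 + 0.0802·100 + 0.0888·77 + 0.1630·39 + 1.1163·22 + 0.0553·55 = 51.3997
  x_5 = 0.0705·85 + 0.2081·100 + 0.1630·77 + 0.1247·39 + 0.1231·22 + 1.1210·55 = 108.5749
Output multipliers (column sums of L):
  Electronics: 1.4787
  Textiles: 2.0048
  Services: 1.7725
  Energy: 2.0128
  Mining: 1.9728
  Construction: 1.5780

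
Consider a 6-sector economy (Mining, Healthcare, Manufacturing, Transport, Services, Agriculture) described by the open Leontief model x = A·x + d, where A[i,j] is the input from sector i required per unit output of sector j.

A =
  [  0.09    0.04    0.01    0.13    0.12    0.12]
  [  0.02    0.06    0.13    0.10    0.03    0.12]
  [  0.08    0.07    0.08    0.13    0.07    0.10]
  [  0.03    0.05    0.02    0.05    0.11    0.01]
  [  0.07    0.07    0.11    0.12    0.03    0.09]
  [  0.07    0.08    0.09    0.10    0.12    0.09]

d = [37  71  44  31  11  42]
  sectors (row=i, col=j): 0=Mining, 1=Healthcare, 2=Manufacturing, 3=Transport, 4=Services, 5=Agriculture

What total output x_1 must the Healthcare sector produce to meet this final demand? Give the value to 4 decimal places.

105.0813

Form M = I − A:
  [  0.91   -0.04   -0.01   -0.13   -0.12   -0.12]
  [ -0.02    0.94   -0.13   -0.10   -0.03   -0.12]
  [ -0.08   -0.07    0.92   -0.13   -0.07   -0.10]
  [ -0.03   -0.05   -0.02    0.95   -0.11   -0.01]
  [ -0.07   -0.07   -0.11   -0.12    0.97   -0.09]
  [ -0.07   -0.08   -0.09   -0.10   -0.12    0.91]
Leontief inverse L = M⁻¹:
  [  1.1451    0.0974    0.0739    0.2227    0.1993    0.1941]
  [  0.0700    1.1148    0.1930    0.1861    0.1016    0.1895]
  [  0.1366    0.1298    1.1473    0.2273    0.1516    0.1787]
  [  0.0583    0.0805    0.0583    1.1008    0.1451    0.0512]
  [  0.1225    0.1255    0.1719    0.2105    1.1064    0.1633]
  [  0.1303    0.1437    0.1652    0.2047    0.2011    1.1753]
Total output x = L · d:
  x_0 = 1.1451·37 + 0.0974·71 + 0.0739·44 + 0.2227·31 + 0.1993·11 + 0.1941·42 = 69.7872
  x_1 = 0.0700·37 + 1.1148·71 + 0.1930·44 + 0.1861·31 + 0.1016·11 + 0.1895·42 = 105.0813
  x_2 = 0.1366·37 + 0.1298·71 + 1.1473·44 + 0.2273·31 + 0.1516·11 + 0.1787·42 = 80.9778
  x_3 = 0.0583·37 + 0.0805·71 + 0.0583·44 + 1.1008·31 + 0.1451·11 + 0.0512·42 = 48.3065
  x_4 = 0.1225·37 + 0.1255·71 + 0.1719·44 + 0.2105·31 + 1.1064·11 + 0.1633·42 = 46.5615
  x_5 = 0.1303·37 + 0.1437·71 + 0.1652·44 + 0.2047·31 + 0.2011·11 + 1.1753·42 = 80.2172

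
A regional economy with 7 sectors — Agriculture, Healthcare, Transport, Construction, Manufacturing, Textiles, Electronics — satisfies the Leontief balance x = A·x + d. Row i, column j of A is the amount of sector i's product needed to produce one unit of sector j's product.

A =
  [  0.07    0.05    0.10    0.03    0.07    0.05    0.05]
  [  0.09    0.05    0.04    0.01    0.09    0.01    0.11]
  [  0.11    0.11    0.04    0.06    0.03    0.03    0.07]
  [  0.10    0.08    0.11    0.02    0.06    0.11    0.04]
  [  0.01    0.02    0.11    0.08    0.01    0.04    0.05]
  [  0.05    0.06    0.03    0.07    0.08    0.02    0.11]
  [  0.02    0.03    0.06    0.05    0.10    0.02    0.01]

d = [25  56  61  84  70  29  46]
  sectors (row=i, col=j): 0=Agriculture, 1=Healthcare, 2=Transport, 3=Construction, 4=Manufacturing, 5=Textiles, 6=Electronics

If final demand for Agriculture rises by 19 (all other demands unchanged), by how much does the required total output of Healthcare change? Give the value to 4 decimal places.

2.3893

Form M = I − A:
  [  0.93   -0.05   -0.10   -0.03   -0.07   -0.05   -0.05]
  [ -0.09    0.95   -0.04   -0.01   -0.09   -0.01   -0.11]
  [ -0.11   -0.11    0.96   -0.06   -0.03   -0.03   -0.07]
  [ -0.10   -0.08   -0.11    0.98   -0.06   -0.11   -0.04]
  [ -0.01   -0.02   -0.11   -0.08    0.99   -0.04   -0.05]
  [ -0.05   -0.06   -0.03   -0.07   -0.08    0.98   -0.11]
  [ -0.02   -0.03   -0.06   -0.05   -0.10   -0.02    0.99]
Leontief inverse L = M⁻¹:
  [  1.1158    0.0913    0.1483    0.0634    0.1111    0.0760    0.0936]
  [  0.1258    1.0822    0.0878    0.0406    0.1297    0.0329    0.1447]
  [  0.1602    0.1517    1.0933    0.0901    0.0802    0.0590    0.1165]
  [  0.1575    0.1314    0.1670    1.0611    0.1137    0.1402    0.0986]
  [  0.0506    0.0571    0.1464    0.1051    1.0432    0.0637    0.0833]
  [  0.0906    0.0961    0.0812    0.1012    0.1233    1.0479    0.1477]
  [  0.0510    0.0582    0.0968    0.0742    0.1247    0.0408    1.0398]
Total output x = L · d:
  x_0 = 1.1158·25 + 0.0913·56 + 0.1483·61 + 0.0634·84 + 0.1111·70 + 0.0760·29 + 0.0936·46 = 61.6674
  x_1 = 0.1258·25 + 1.0822·56 + 0.0878·61 + 0.0406·84 + 0.1297·70 + 0.0329·29 + 0.1447·46 = 89.1966
  x_2 = 0.1602·25 + 0.1517·56 + 1.0933·61 + 0.0901·84 + 0.0802·70 + 0.0590·29 + 0.1165·46 = 99.4474
  x_3 = 0.1575·25 + 0.1314·56 + 0.1670·61 + 1.0611·84 + 0.1137·70 + 0.1402·29 + 0.0986·46 = 127.1778
  x_4 = 0.0506·25 + 0.0571·56 + 0.1464·61 + 0.1051·84 + 1.0432·70 + 0.0637·29 + 0.0833·46 = 100.9205
  x_5 = 0.0906·25 + 0.0961·56 + 0.0812·61 + 0.1012·84 + 0.1233·70 + 1.0479·29 + 0.1477·46 = 66.9181
  x_6 = 0.0510·25 + 0.0582·56 + 0.0968·61 + 0.0742·84 + 0.1247·70 + 0.0408·29 + 1.0398·46 = 74.4095
Δx_1 = L[1,0] · Δd_0 = 0.1258 · 19 = 2.3893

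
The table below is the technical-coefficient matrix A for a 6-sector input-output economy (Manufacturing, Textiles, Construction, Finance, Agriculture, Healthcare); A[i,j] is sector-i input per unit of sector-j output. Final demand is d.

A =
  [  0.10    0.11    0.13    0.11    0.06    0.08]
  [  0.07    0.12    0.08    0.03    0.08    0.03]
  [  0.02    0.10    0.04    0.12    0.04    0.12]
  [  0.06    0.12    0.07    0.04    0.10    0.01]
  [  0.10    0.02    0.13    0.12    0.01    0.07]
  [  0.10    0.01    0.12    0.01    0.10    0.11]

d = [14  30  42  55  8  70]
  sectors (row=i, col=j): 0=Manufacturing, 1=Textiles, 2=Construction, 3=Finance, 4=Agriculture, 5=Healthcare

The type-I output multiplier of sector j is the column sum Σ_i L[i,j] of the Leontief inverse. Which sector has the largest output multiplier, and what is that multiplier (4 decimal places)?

Form M = I − A:
  [  0.90   -0.11   -0.13   -0.11   -0.06   -0.08]
  [ -0.07    0.88   -0.08   -0.03   -0.08   -0.03]
  [ -0.02   -0.10    0.96   -0.12   -0.04   -0.12]
  [ -0.06   -0.12   -0.07    0.96   -0.10   -0.01]
  [ -0.10   -0.02   -0.13   -0.12    0.99   -0.07]
  [ -0.10   -0.01   -0.12   -0.01   -0.10    0.89]
Leontief inverse L = M⁻¹:
  [  1.1764    0.2032    0.2272    0.1876    0.1316    0.1557]
  [  0.1244    1.1845    0.1492    0.0866    0.1263    0.0821]
  [  0.0785    0.1632    1.1128    0.1671    0.0972    0.1721]
  [  0.1128    0.1831    0.1372    1.0961    0.1438    0.0584]
  [  0.1569    0.0931    0.2030    0.1810    1.0668    0.1305]
  [  0.1630    0.0707    0.2016    0.0772    0.1508    1.1805]
Total output x = L · d:
  x_0 = 1.1764·14 + 0.2032·30 + 0.2272·42 + 0.1876·55 + 0.1316·8 + 0.1557·70 = 54.3769
  x_1 = 0.1244·14 + 1.1845·30 + 0.1492·42 + 0.0866·55 + 0.1263·8 + 0.0821·70 = 55.0647
  x_2 = 0.0785·14 + 0.1632·30 + 1.1128·42 + 0.1671·55 + 0.0972·8 + 0.1721·70 = 74.7481
  x_3 = 0.1128·14 + 0.1831·30 + 0.1372·42 + 1.0961·55 + 0.1438·8 + 0.0584·70 = 78.3606
  x_4 = 0.1569·14 + 0.0931·30 + 0.2030·42 + 0.1810·55 + 1.0668·8 + 0.1305·70 = 41.1382
  x_5 = 0.1630·14 + 0.0707·30 + 0.2016·42 + 0.0772·55 + 0.1508·8 + 1.1805·70 = 100.9613
Output multipliers (column sums of L):
  Manufacturing: 1.8120
  Textiles: 1.8977
  Construction: 2.0310
  Finance: 1.7956
  Agriculture: 1.7164
  Healthcare: 1.7795

Construction (2.0310)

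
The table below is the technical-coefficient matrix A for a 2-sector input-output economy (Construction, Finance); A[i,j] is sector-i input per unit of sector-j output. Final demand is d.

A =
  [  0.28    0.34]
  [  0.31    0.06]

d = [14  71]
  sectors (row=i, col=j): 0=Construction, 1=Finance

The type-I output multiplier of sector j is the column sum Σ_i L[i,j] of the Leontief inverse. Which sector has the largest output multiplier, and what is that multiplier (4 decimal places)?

Construction (2.1876)

Form M = I − A:
  [  0.72   -0.34]
  [ -0.31    0.94]
Leontief inverse L = M⁻¹:
  [  1.6451    0.5950]
  [  0.5425    1.2601]
Total output x = L · d:
  x_0 = 1.6451·14 + 0.5950·71 = 65.2783
  x_1 = 0.5425·14 + 1.2601·71 = 97.0599
Output multipliers (column sums of L):
  Construction: 2.1876
  Finance: 1.8551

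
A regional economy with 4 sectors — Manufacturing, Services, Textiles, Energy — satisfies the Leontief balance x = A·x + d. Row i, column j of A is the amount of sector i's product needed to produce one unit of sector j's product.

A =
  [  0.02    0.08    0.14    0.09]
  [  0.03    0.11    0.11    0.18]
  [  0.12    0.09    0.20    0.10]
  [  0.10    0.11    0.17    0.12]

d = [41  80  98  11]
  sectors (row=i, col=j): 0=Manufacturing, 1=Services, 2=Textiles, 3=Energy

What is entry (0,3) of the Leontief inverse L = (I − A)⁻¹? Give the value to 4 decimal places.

Form M = I − A:
  [  0.98   -0.08   -0.14   -0.09]
  [ -0.03    0.89   -0.11   -0.18]
  [ -0.12   -0.09    0.80   -0.10]
  [ -0.10   -0.11   -0.17    0.88]
Leontief inverse L = M⁻¹:
  [  1.0713    0.1413    0.2422    0.1660]
  [  0.0945    1.1910    0.2399    0.2805]
  [  0.1927    0.1802    1.3532    0.2103]
  [  0.1708    0.1997    0.3189    1.2309]
Total output x = L · d:
  x_0 = 1.0713·41 + 0.1413·80 + 0.2422·98 + 0.1660·11 = 80.7889
  x_1 = 0.0945·41 + 1.1910·80 + 0.2399·98 + 0.2805·11 = 125.7520
  x_2 = 0.1927·41 + 0.1802·80 + 1.3532·98 + 0.2103·11 = 157.2373
  x_3 = 0.1708·41 + 0.1997·80 + 0.3189·98 + 1.2309·11 = 67.7749

L[0,3] = 0.1660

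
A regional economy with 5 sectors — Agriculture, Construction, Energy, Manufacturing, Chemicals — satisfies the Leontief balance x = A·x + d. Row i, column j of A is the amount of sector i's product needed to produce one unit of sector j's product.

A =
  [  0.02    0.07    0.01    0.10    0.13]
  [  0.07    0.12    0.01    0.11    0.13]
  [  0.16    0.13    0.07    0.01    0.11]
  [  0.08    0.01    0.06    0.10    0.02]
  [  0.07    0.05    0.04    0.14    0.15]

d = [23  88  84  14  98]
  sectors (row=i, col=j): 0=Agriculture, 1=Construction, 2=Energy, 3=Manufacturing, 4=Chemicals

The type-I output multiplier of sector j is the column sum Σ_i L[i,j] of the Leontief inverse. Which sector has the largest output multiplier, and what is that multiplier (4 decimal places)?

Chemicals (1.8792)

Form M = I − A:
  [  0.98   -0.07   -0.01   -0.10   -0.13]
  [ -0.07    0.88   -0.01   -0.11   -0.13]
  [ -0.16   -0.13    0.93   -0.01   -0.11]
  [ -0.08   -0.01   -0.06    0.90   -0.02]
  [ -0.07   -0.05   -0.04   -0.14    0.85]
Leontief inverse L = M⁻¹:
  [  1.0589    0.1011    0.0307    0.1591    0.1851]
  [  0.1189    1.1647    0.0348    0.1879    0.2052]
  [  0.2145    0.1915    1.0944    0.0914    0.2059]
  [  0.1125    0.0367    0.0776    1.1382    0.0596]
  [  0.1228    0.0919    0.0689    0.2159    1.2233]
Total output x = L · d:
  x_0 = 1.0589·23 + 0.1011·88 + 0.0307·84 + 0.1591·14 + 0.1851·98 = 56.1984
  x_1 = 0.1189·23 + 1.1647·88 + 0.0348·84 + 0.1879·14 + 0.2052·98 = 130.8942
  x_2 = 0.2145·23 + 0.1915·88 + 1.0944·84 + 0.0914·14 + 0.2059·98 = 135.1671
  x_3 = 0.1125·23 + 0.0367·88 + 0.0776·84 + 1.1382·14 + 0.0596·98 = 34.1188
  x_4 = 0.1228·23 + 0.0919·88 + 0.0689·84 + 0.2159·14 + 1.2233·98 = 139.6022
Output multipliers (column sums of L):
  Agriculture: 1.6275
  Construction: 1.5859
  Energy: 1.3063
  Manufacturing: 1.7926
  Chemicals: 1.8792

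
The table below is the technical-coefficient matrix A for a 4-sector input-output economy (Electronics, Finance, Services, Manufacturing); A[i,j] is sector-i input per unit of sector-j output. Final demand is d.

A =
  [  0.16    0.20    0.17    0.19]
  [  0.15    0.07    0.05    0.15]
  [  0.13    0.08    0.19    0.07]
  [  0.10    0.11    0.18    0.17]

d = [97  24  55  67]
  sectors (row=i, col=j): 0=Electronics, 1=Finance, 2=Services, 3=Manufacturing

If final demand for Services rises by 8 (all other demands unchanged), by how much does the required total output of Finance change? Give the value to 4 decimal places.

Form M = I − A:
  [  0.84   -0.20   -0.17   -0.19]
  [ -0.15    0.93   -0.05   -0.15]
  [ -0.13   -0.08    0.81   -0.07]
  [ -0.10   -0.11   -0.18    0.83]
Leontief inverse L = M⁻¹:
  [  1.3700    0.3785    0.4034    0.4160]
  [  0.2775    1.1867    0.1970    0.2946]
  [  0.2698    0.1992    1.3505    0.2117]
  [  0.2603    0.2461    0.3676    1.3399]
Total output x = L · d:
  x_0 = 1.3700·97 + 0.3785·24 + 0.4034·55 + 0.4160·67 = 192.0374
  x_1 = 0.2775·97 + 1.1867·24 + 0.1970·55 + 0.2946·67 = 85.9662
  x_2 = 0.2698·97 + 0.1992·24 + 1.3505·55 + 0.2117·67 = 119.4106
  x_3 = 0.2603·97 + 0.2461·24 + 0.3676·55 + 1.3399·67 = 141.1493
Δx_1 = L[1,2] · Δd_2 = 0.1970 · 8 = 1.5756

1.5756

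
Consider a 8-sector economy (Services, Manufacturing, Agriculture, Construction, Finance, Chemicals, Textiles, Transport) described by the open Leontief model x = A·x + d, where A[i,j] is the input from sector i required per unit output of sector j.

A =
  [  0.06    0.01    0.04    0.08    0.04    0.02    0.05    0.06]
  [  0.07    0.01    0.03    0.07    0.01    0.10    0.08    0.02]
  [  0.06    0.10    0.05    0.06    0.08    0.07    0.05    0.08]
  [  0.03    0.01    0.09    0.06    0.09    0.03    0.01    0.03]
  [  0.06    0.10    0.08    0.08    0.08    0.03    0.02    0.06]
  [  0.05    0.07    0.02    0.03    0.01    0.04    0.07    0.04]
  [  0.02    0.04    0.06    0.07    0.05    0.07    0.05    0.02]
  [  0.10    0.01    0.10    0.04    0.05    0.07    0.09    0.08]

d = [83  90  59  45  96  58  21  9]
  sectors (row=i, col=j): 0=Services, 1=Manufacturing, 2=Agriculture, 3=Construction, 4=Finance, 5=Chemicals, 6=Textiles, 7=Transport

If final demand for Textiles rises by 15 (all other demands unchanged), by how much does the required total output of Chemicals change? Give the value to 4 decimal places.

1.5169

Form M = I − A:
  [  0.94   -0.01   -0.04   -0.08   -0.04   -0.02   -0.05   -0.06]
  [ -0.07    0.99   -0.03   -0.07   -0.01   -0.10   -0.08   -0.02]
  [ -0.06   -0.10    0.95   -0.06   -0.08   -0.07   -0.05   -0.08]
  [ -0.03   -0.01   -0.09    0.94   -0.09   -0.03   -0.01   -0.03]
  [ -0.06   -0.10   -0.08   -0.08    0.92   -0.03   -0.02   -0.06]
  [ -0.05   -0.07   -0.02   -0.03   -0.01    0.96   -0.07   -0.04]
  [ -0.02   -0.04   -0.06   -0.07   -0.05   -0.07    0.95   -0.02]
  [ -0.10   -0.01   -0.10   -0.04   -0.05   -0.07   -0.09    0.92]
Leontief inverse L = M⁻¹:
  [  1.0946    0.0359    0.0808    0.1190    0.0766    0.0511    0.0802    0.0920]
  [  0.1023    1.0375    0.0660    0.1085    0.0423    0.1315    0.1126    0.0494]
  [  0.1152    0.1410    1.1062    0.1186    0.1280    0.1221    0.1011    0.1265]
  [  0.0658    0.0444    0.1297    1.0995    0.1285    0.0614    0.0389    0.0643]
  [  0.1120    0.1393    0.1339    0.1363    1.1284    0.0786    0.0656    0.1049]
  [  0.0804    0.0908    0.0512    0.0644    0.0359    1.0718    0.1011    0.0649]
  [  0.0545    0.0718    0.0980    0.1096    0.0851    0.1045    1.0822    0.0508]
  [  0.1530    0.0539    0.1561    0.0978    0.1007    0.1190    0.1397    1.1297]
Total output x = L · d:
  x_0 = 1.0946·83 + 0.0359·90 + 0.0808·59 + 0.1190·45 + 0.0766·96 + 0.0511·58 + 0.0802·21 + 0.0920·9 = 117.0331
  x_1 = 0.1023·83 + 1.0375·90 + 0.0660·59 + 0.1085·45 + 0.0423·96 + 0.1315·58 + 0.1126·21 + 0.0494·9 = 125.1440
  x_2 = 0.1152·83 + 0.1410·90 + 1.1062·59 + 0.1186·45 + 0.1280·96 + 0.1221·58 + 0.1011·21 + 0.1265·9 = 115.4873
  x_3 = 0.0658·83 + 0.0444·90 + 0.1297·59 + 1.0995·45 + 0.1285·96 + 0.0614·58 + 0.0389·21 + 0.0643·9 = 83.8742
  x_4 = 0.1120·83 + 0.1393·90 + 0.1339·59 + 0.1363·45 + 1.1284·96 + 0.0786·58 + 0.0656·21 + 0.1049·9 = 151.0761
  x_5 = 0.0804·83 + 0.0908·90 + 0.0512·59 + 0.0644·45 + 0.0359·96 + 1.0718·58 + 0.1011·21 + 0.0649·9 = 89.0828
  x_6 = 0.0545·83 + 0.0718·90 + 0.0980·59 + 0.1096·45 + 0.0851·96 + 0.1045·58 + 1.0822·21 + 0.0508·9 = 59.1086
  x_7 = 0.1530·83 + 0.0539·90 + 0.1561·59 + 0.0978·45 + 0.1007·96 + 0.1190·58 + 0.1397·21 + 1.1297·9 = 60.8346
Δx_5 = L[5,6] · Δd_6 = 0.1011 · 15 = 1.5169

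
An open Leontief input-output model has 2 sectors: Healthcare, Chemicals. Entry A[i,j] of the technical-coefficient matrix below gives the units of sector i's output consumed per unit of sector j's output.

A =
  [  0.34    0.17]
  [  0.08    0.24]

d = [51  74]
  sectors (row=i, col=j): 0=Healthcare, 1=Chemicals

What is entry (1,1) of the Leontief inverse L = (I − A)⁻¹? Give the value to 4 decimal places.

L[1,1] = 1.3525

Form M = I − A:
  [  0.66   -0.17]
  [ -0.08    0.76]
Leontief inverse L = M⁻¹:
  [  1.5574    0.3484]
  [  0.1639    1.3525]
Total output x = L · d:
  x_0 = 1.5574·51 + 0.3484·74 = 105.2049
  x_1 = 0.1639·51 + 1.3525·74 = 108.4426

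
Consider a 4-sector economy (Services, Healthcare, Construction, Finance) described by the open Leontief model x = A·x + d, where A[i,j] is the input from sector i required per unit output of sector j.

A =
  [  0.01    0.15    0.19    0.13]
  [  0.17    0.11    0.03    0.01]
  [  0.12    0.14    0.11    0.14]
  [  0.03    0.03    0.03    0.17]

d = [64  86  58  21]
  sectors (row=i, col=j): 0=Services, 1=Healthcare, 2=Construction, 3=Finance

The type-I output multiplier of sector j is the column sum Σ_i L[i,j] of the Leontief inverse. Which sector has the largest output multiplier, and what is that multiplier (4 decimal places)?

Finance (1.7313)

Form M = I − A:
  [  0.99   -0.15   -0.19   -0.13]
  [ -0.17    0.89   -0.03   -0.01]
  [ -0.12   -0.14    0.89   -0.14]
  [ -0.03   -0.03   -0.03    0.83]
Leontief inverse L = M⁻¹:
  [  1.0858    0.2291    0.2468    0.2145]
  [  0.2144    1.1756    0.0875    0.0625]
  [  0.1886    0.2251    1.1792    0.2312]
  [  0.0538    0.0589    0.0547    1.2232]
Total output x = L · d:
  x_0 = 1.0858·64 + 0.2291·86 + 0.2468·58 + 0.2145·21 = 108.0078
  x_1 = 0.2144·64 + 1.1756·86 + 0.0875·58 + 0.0625·21 = 121.2082
  x_2 = 0.1886·64 + 0.2251·86 + 1.1792·58 + 0.2312·21 = 104.6762
  x_3 = 0.0538·64 + 0.0589·86 + 0.0547·58 + 1.2232·21 = 37.3696
Output multipliers (column sums of L):
  Services: 1.5426
  Healthcare: 1.6886
  Construction: 1.5682
  Finance: 1.7313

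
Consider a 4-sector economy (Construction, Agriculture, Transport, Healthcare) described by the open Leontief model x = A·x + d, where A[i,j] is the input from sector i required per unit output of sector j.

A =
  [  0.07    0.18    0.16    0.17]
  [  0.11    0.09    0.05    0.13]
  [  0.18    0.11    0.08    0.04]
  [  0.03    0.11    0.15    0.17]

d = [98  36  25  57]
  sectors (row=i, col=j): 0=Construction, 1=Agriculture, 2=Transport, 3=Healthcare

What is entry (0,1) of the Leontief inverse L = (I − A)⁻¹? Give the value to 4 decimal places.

Form M = I − A:
  [  0.93   -0.18   -0.16   -0.17]
  [ -0.11    0.91   -0.05   -0.13]
  [ -0.18   -0.11    0.92   -0.04]
  [ -0.03   -0.11   -0.15    0.83]
Leontief inverse L = M⁻¹:
  [  1.1726    0.3008    0.2692    0.3003]
  [  0.1716    1.1759    0.1305    0.2256]
  [  0.2548    0.2083    1.1656    0.1410]
  [  0.1112    0.2044    0.2377    1.2711]
Total output x = L · d:
  x_0 = 1.1726·98 + 0.3008·36 + 0.2692·25 + 0.3003·57 = 149.5940
  x_1 = 0.1716·98 + 1.1759·36 + 0.1305·25 + 0.2256·57 = 75.2762
  x_2 = 0.2548·98 + 0.2083·36 + 1.1656·25 + 0.1410·57 = 69.6447
  x_3 = 0.1112·98 + 0.2044·36 + 0.2377·25 + 1.2711·57 = 96.6445

L[0,1] = 0.3008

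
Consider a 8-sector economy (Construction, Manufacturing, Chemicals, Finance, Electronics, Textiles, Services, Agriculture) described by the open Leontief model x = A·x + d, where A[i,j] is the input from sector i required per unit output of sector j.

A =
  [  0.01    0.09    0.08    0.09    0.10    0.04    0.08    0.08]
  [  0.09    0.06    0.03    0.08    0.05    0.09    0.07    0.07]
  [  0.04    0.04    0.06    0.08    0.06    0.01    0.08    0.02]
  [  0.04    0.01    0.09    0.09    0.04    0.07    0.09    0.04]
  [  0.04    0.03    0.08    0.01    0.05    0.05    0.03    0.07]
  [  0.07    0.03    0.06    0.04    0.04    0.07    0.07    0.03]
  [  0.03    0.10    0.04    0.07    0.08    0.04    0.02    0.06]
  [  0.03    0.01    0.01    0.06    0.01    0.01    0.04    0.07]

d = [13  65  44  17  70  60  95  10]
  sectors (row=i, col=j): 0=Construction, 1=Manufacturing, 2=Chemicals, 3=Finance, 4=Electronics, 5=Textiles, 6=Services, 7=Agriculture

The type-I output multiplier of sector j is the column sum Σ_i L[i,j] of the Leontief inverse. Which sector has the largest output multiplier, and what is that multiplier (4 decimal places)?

Form M = I − A:
  [  0.99   -0.09   -0.08   -0.09   -0.10   -0.04   -0.08   -0.08]
  [ -0.09    0.94   -0.03   -0.08   -0.05   -0.09   -0.07   -0.07]
  [ -0.04   -0.04    0.94   -0.08   -0.06   -0.01   -0.08   -0.02]
  [ -0.04   -0.01   -0.09    0.91   -0.04   -0.07   -0.09   -0.04]
  [ -0.04   -0.03   -0.08   -0.01    0.95   -0.05   -0.03   -0.07]
  [ -0.07   -0.03   -0.06   -0.04   -0.04    0.93   -0.07   -0.03]
  [ -0.03   -0.10   -0.04   -0.07   -0.08   -0.04    0.98   -0.06]
  [ -0.03   -0.01   -0.01   -0.06   -0.01   -0.01   -0.04    0.93]
Leontief inverse L = M⁻¹:
  [  1.0539    0.1317    0.1339    0.1523    0.1493    0.0863    0.1365    0.1328]
  [  0.1308    1.1039    0.0840    0.1423    0.1009    0.1363    0.1273    0.1225]
  [  0.0685    0.0727    1.1009    0.1259    0.0984    0.0424    0.1206    0.0570]
  [  0.0737    0.0469    0.1381    1.1441    0.0842    0.1067    0.1392    0.0808]
  [  0.0658    0.0566    0.1128    0.0484    1.0815    0.0752    0.0657    0.1025]
  [  0.1004    0.0655    0.1019    0.0873    0.0808    1.1035    0.1133    0.0685]
  [  0.0659    0.1319    0.0828    0.1190    0.1183    0.0788    1.0663    0.1027]
  [  0.0455    0.0269    0.0318    0.0882    0.0300    0.0277    0.0638    1.0930]
Total output x = L · d:
  x_0 = 1.0539·13 + 0.1317·65 + 0.1339·44 + 0.1523·17 + 0.1493·70 + 0.0863·60 + 0.1365·95 + 0.1328·10 = 60.6648
  x_1 = 0.1308·13 + 1.1039·65 + 0.0840·44 + 0.1423·17 + 0.1009·70 + 0.1363·60 + 0.1273·95 + 0.1225·10 = 108.1210
  x_2 = 0.0685·13 + 0.0727·65 + 1.1009·44 + 0.1259·17 + 0.0984·70 + 0.0424·60 + 0.1206·95 + 0.0570·10 = 77.6501
  x_3 = 0.0737·13 + 0.0469·65 + 0.1381·44 + 1.1441·17 + 0.0842·70 + 0.1067·60 + 0.1392·95 + 0.0808·10 = 55.8532
  x_4 = 0.0658·13 + 0.0566·65 + 0.1128·44 + 0.0484·17 + 1.0815·70 + 0.0752·60 + 0.0657·95 + 0.1025·10 = 97.8058
  x_5 = 0.1004·13 + 0.0655·65 + 0.1019·44 + 0.0873·17 + 0.0808·70 + 1.1035·60 + 0.1133·95 + 0.0685·10 = 94.8448
  x_6 = 0.0659·13 + 0.1319·65 + 0.0828·44 + 0.1190·17 + 0.1183·70 + 0.0788·60 + 1.0663·95 + 0.1027·10 = 130.4342
  x_7 = 0.0455·13 + 0.0269·65 + 0.0318·44 + 0.0882·17 + 0.0300·70 + 0.0277·60 + 0.0638·95 + 1.0930·10 = 25.9922
Output multipliers (column sums of L):
  Construction: 1.6045
  Manufacturing: 1.6360
  Chemicals: 1.7861
  Finance: 1.9074
  Electronics: 1.7434
  Textiles: 1.6569
  Services: 1.8328
  Agriculture: 1.7598

Finance (1.9074)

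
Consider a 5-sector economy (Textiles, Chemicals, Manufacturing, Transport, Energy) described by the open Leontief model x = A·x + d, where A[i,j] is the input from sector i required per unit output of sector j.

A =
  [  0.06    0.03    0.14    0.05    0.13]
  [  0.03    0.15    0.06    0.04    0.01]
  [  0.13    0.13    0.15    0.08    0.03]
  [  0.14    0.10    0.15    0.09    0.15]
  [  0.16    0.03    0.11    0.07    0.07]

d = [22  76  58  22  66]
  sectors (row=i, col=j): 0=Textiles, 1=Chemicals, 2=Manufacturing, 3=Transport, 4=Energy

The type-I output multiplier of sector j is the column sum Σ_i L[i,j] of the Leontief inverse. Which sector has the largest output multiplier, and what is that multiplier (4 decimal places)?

Manufacturing (2.1269)

Form M = I − A:
  [  0.94   -0.03   -0.14   -0.05   -0.13]
  [ -0.03    0.85   -0.06   -0.04   -0.01]
  [ -0.13   -0.13    0.85   -0.08   -0.03]
  [ -0.14   -0.10   -0.15    0.91   -0.15]
  [ -0.16   -0.03   -0.11   -0.07    0.93]
Leontief inverse L = M⁻¹:
  [  1.1466    0.0954    0.2376    0.1023    0.1855]
  [  0.0711    1.2060    0.1141    0.0699    0.0379]
  [  0.2194    0.2212    1.2655    0.1405    0.0965]
  [  0.2608    0.1996    0.2934    1.1660    0.2361]
  [  0.2451    0.0965    0.2163    0.1242    1.1376]
Total output x = L · d:
  x_0 = 1.1466·22 + 0.0954·76 + 0.2376·58 + 0.1023·22 + 0.1855·66 = 60.7504
  x_1 = 0.0711·22 + 1.2060·76 + 0.1141·58 + 0.0699·22 + 0.0379·66 = 103.8701
  x_2 = 0.2194·22 + 0.2212·76 + 1.2655·58 + 0.1405·22 + 0.0965·66 = 104.5008
  x_3 = 0.2608·22 + 0.1996·76 + 0.2934·58 + 1.1660·22 + 0.2361·66 = 79.1543
  x_4 = 0.2451·22 + 0.0965·76 + 0.2163·58 + 0.1242·22 + 1.1376·66 = 103.0882
Output multipliers (column sums of L):
  Textiles: 1.9430
  Chemicals: 1.8187
  Manufacturing: 2.1269
  Transport: 1.6029
  Energy: 1.6936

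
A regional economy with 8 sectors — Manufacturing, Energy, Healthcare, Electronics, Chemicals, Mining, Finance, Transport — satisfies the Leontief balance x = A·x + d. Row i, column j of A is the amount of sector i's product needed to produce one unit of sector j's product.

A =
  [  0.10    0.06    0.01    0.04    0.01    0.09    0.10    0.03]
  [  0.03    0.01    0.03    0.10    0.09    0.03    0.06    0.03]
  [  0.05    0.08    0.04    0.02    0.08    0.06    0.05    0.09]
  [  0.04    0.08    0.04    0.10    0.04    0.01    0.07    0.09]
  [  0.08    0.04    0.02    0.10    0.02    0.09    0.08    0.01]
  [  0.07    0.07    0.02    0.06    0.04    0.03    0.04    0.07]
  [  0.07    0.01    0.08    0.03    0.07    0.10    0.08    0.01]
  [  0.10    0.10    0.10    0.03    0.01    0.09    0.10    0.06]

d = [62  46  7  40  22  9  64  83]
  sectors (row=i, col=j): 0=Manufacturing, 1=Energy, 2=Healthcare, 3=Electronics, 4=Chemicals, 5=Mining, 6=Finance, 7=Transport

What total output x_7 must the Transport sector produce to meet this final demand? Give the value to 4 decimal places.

Form M = I − A:
  [  0.90   -0.06   -0.01   -0.04   -0.01   -0.09   -0.10   -0.03]
  [ -0.03    0.99   -0.03   -0.10   -0.09   -0.03   -0.06   -0.03]
  [ -0.05   -0.08    0.96   -0.02   -0.08   -0.06   -0.05   -0.09]
  [ -0.04   -0.08   -0.04    0.90   -0.04   -0.01   -0.07   -0.09]
  [ -0.08   -0.04   -0.02   -0.10    0.98   -0.09   -0.08   -0.01]
  [ -0.07   -0.07   -0.02   -0.06   -0.04    0.97   -0.04   -0.07]
  [ -0.07   -0.01   -0.08   -0.03   -0.07   -0.10    0.92   -0.01]
  [ -0.10   -0.10   -0.10   -0.03   -0.01   -0.09   -0.10    0.94]
Leontief inverse L = M⁻¹:
  [  1.1551    0.1003    0.0425    0.0853    0.0456    0.1403    0.1580    0.0649]
  [  0.0768    1.0488    0.0595    0.1453    0.1195    0.0732    0.1115    0.0634]
  [  0.1099    0.1266    1.0775    0.0718    0.1178    0.1161    0.1135    0.1287]
  [  0.0973    0.1281    0.0811    1.1535    0.0801    0.0636    0.1352    0.1324]
  [  0.1327    0.0828    0.0515    0.1488    1.0555    0.1362    0.1370    0.0489]
  [  0.1203    0.1104    0.0518    0.1051    0.0717    1.0760    0.0954    0.1043]
  [  0.1265    0.0542    0.1114    0.0756    0.1064    0.1527    1.1372    0.0483]
  [  0.1722    0.1570    0.1454    0.0887    0.0621    0.1578    0.1766    1.1110]
Total output x = L · d:
  x_0 = 1.1551·62 + 0.1003·46 + 0.0425·7 + 0.0853·40 + 0.0456·22 + 0.1403·9 + 0.1580·64 + 0.0649·83 = 97.7026
  x_1 = 0.0768·62 + 1.0488·46 + 0.0595·7 + 0.1453·40 + 0.1195·22 + 0.0732·9 + 0.1115·64 + 0.0634·83 = 74.9232
  x_2 = 0.1099·62 + 0.1266·46 + 1.0775·7 + 0.0718·40 + 0.1178·22 + 0.1161·9 + 0.1135·64 + 0.1287·83 = 44.6364
  x_3 = 0.0973·62 + 0.1281·46 + 0.0811·7 + 1.1535·40 + 0.0801·22 + 0.0636·9 + 0.1352·64 + 0.1324·83 = 80.6203
  x_4 = 0.1327·62 + 0.0828·46 + 0.0515·7 + 0.1488·40 + 1.0555·22 + 0.1362·9 + 0.1370·64 + 0.0489·83 = 55.6215
  x_5 = 0.1203·62 + 0.1104·46 + 0.0518·7 + 0.1051·40 + 0.0717·22 + 1.0760·9 + 0.0954·64 + 0.1043·83 = 43.1325
  x_6 = 0.1265·62 + 0.0542·46 + 0.1114·7 + 0.0756·40 + 0.1064·22 + 0.1527·9 + 1.1372·64 + 0.0483·83 = 94.6439
  x_7 = 0.1722·62 + 0.1570·46 + 0.1454·7 + 0.0887·40 + 0.0621·22 + 0.1578·9 + 0.1766·64 + 1.1110·83 = 128.7738

128.7738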